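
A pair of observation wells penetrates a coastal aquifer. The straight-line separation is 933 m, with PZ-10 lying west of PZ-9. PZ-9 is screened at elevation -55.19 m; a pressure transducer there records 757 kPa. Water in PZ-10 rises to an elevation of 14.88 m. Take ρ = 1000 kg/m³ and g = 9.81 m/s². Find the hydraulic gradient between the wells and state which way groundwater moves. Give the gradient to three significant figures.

Pressure head at PZ-9: ψ = P/(ρg) = 757×1000 / (1000 × 9.81) = 77.17 m.
Total head at PZ-9: h = z + ψ = -55.19 + 77.17 = 21.98 m.
Total head at PZ-10: h = 14.88 m (water level in the piezometer is the total head).
Head difference: h(PZ-9) − h(PZ-10) = 21.98 − 14.88 = 7.10 m.
Hydraulic gradient: i = |Δh| / L = 7.10 / 933 = 0.00761.
Flow is from higher to lower head: from PZ-9 toward PZ-10, i.e. toward the west.

i ≈ 0.00761; groundwater flows toward the west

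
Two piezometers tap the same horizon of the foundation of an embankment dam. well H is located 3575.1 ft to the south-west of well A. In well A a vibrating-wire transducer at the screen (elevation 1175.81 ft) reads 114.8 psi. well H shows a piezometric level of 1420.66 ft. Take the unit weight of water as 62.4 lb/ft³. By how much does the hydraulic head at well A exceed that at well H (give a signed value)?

Δh ≈ 20.07 ft

Pressure head at well A: ψ = 144·P/γ = 144 × 114.8 / 62.4 = 264.92 ft.
Total head at well A: h = z + ψ = 1175.81 + 264.92 = 1440.73 ft.
Total head at well H: h = 1420.66 ft (water level in the piezometer is the total head).
Head difference: h(well A) − h(well H) = 1440.73 − 1420.66 = 20.07 ft.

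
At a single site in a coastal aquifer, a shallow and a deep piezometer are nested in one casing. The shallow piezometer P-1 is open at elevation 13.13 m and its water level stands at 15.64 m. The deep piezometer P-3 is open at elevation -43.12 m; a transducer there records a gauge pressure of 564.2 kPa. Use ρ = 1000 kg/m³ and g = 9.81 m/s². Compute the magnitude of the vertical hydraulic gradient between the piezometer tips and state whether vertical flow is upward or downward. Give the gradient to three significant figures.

|i_v| ≈ 0.0222; vertical flow is downward

Total head at P-1: h = 15.64 m (water level in the standpipe).
Pressure head at P-3: ψ = P/(ρg) = 564.2×1000 / (1000 × 9.81) = 57.51 m.
Total head at P-3: h = z + ψ = -43.12 + 57.51 = 14.39 m.
Δh = h(P-1) − h(P-3) = 15.64 − 14.39 = 1.25 m.
Vertical separation Δz = 13.13 − (-43.12) = 56.25 m.
|i_v| = |Δh| / Δz = 1.25 / 56.25 = 0.0222.
Head is higher in the shallow piezometer, so vertical flow is downward (recharge condition).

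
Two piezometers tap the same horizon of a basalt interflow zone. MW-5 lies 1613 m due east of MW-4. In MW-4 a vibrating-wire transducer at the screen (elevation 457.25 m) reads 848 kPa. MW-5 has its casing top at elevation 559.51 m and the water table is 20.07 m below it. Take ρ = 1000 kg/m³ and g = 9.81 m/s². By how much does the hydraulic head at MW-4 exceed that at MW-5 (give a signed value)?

Pressure head at MW-4: ψ = P/(ρg) = 848×1000 / (1000 × 9.81) = 86.44 m.
Total head at MW-4: h = z + ψ = 457.25 + 86.44 = 543.69 m.
Total head at MW-5: h = 559.51 − 20.07 = 539.44 m.
Head difference: h(MW-4) − h(MW-5) = 543.69 − 539.44 = 4.25 m.

Δh ≈ 4.25 m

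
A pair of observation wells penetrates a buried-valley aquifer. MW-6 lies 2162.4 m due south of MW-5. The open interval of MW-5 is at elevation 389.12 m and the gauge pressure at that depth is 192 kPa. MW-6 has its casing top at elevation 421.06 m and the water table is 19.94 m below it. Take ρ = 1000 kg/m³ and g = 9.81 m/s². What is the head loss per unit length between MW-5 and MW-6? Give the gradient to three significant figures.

Pressure head at MW-5: ψ = P/(ρg) = 192×1000 / (1000 × 9.81) = 19.57 m.
Total head at MW-5: h = z + ψ = 389.12 + 19.57 = 408.69 m.
Total head at MW-6: h = 421.06 − 19.94 = 401.12 m.
Head difference: h(MW-5) − h(MW-6) = 408.69 − 401.12 = 7.57 m.
Hydraulic gradient: i = |Δh| / L = 7.57 / 2162.4 = 0.00350.

i ≈ 0.00350 m/m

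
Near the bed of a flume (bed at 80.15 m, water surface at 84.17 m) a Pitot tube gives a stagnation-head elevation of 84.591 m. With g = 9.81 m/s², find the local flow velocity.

Near the bed, under hydrostatic conditions, the piezometric head (z + ψ) equals the free-surface elevation, 84.17 m.
Velocity head = total − piezometric = 84.591 − 84.17 = 0.421 m.
v = √(2g·h_v) = √(2 × 9.81 × 0.421) = 2.87 m/s.

v ≈ 2.87 m/s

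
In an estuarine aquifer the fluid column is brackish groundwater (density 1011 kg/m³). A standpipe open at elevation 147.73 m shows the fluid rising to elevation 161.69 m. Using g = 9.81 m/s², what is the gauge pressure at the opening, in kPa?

Pressure head ψ = h − z = 161.69 − 147.73 = 13.96 m.
P = ρgψ = 1011 × 9.81 × 13.96 = 138454 Pa ≈ 138 kPa.

P ≈ 138 kPa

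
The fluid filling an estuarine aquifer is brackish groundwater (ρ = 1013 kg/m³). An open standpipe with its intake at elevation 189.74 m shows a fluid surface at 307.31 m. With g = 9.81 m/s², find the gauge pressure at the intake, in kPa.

P ≈ 1170 kPa

Pressure head ψ = h − z = 307.31 − 189.74 = 117.57 m.
P = ρgψ = 1013 × 9.81 × 117.57 = 1168355 Pa ≈ 1170 kPa.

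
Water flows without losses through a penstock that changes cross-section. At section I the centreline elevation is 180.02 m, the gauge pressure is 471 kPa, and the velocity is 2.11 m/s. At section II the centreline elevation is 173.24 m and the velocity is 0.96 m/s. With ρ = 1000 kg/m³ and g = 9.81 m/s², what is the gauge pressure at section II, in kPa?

Pressure head at I: ψ₁ = P₁/(ρg) = 471×1000 / (1000 × 9.81) = 48.01 m.
Velocity heads: v₁²/2g = 2.11²/19.62 = 0.227 m; v₂²/2g = 0.96²/19.62 = 0.047 m.
Total head H = z₁ + ψ₁ + v₁²/2g = 180.02 + 48.01 + 0.227 = 228.26 m.
ψ₂ = H − z₂ − v₂²/2g = 228.26 − 173.24 − 0.047 = 54.97 m.
P₂ = ρgψ₂ = 1000 × 9.81 × 54.97 ≈ 539 kPa.

P₂ ≈ 539 kPa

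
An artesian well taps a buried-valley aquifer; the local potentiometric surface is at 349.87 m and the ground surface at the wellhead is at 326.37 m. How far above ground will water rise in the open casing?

Water rises to the potentiometric surface, so the rise above ground = 349.87 − 326.37 = 23.50 m.

≈ 23.50 m above ground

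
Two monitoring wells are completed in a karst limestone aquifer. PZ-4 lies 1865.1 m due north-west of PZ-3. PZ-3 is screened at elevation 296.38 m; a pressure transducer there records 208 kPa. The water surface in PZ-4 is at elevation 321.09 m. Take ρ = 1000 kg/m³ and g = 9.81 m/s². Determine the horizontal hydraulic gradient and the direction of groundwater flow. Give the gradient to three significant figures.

i ≈ 0.00188; groundwater flows toward the south-east

Pressure head at PZ-3: ψ = P/(ρg) = 208×1000 / (1000 × 9.81) = 21.20 m.
Total head at PZ-3: h = z + ψ = 296.38 + 21.20 = 317.58 m.
Total head at PZ-4: h = 321.09 m (water level in the piezometer is the total head).
Head difference: h(PZ-3) − h(PZ-4) = 317.58 − 321.09 = -3.51 m.
Hydraulic gradient: i = |Δh| / L = 3.51 / 1865.1 = 0.00188.
Flow is from higher to lower head: from PZ-4 toward PZ-3, i.e. toward the south-east.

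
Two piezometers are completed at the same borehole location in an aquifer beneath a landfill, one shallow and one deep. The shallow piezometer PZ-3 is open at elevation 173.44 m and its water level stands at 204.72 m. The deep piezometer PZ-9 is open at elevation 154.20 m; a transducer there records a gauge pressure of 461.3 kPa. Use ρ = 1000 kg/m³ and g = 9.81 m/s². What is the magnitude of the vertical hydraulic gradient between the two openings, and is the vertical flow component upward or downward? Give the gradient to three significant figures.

Total head at PZ-3: h = 204.72 m (water level in the standpipe).
Pressure head at PZ-9: ψ = P/(ρg) = 461.3×1000 / (1000 × 9.81) = 47.02 m.
Total head at PZ-9: h = z + ψ = 154.20 + 47.02 = 201.22 m.
Δh = h(PZ-3) − h(PZ-9) = 204.72 − 201.22 = 3.50 m.
Vertical separation Δz = 173.44 − 154.20 = 19.24 m.
|i_v| = |Δh| / Δz = 3.50 / 19.24 = 0.182.
Head is higher in the shallow piezometer, so vertical flow is downward (recharge condition).

|i_v| ≈ 0.182; vertical flow is downward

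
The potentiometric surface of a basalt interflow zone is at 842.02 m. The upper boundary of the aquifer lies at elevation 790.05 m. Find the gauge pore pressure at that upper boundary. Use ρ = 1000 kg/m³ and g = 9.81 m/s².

P ≈ 510 kPa

Pressure head at the aquifer top: ψ = h − z = 842.02 − 790.05 = 51.97 m.
P = ρgψ = 1000 × 9.81 × 51.97 = 509826 Pa ≈ 510 kPa.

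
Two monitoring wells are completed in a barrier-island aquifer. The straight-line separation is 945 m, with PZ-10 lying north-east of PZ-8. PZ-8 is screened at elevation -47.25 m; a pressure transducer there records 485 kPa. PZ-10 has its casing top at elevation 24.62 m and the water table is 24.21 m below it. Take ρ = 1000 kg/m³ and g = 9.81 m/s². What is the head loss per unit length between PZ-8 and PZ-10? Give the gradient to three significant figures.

Pressure head at PZ-8: ψ = P/(ρg) = 485×1000 / (1000 × 9.81) = 49.44 m.
Total head at PZ-8: h = z + ψ = -47.25 + 49.44 = 2.19 m.
Total head at PZ-10: h = 24.62 − 24.21 = 0.41 m.
Head difference: h(PZ-8) − h(PZ-10) = 2.19 − 0.41 = 1.78 m.
Hydraulic gradient: i = |Δh| / L = 1.78 / 945 = 0.00188.

i ≈ 0.00188 m/m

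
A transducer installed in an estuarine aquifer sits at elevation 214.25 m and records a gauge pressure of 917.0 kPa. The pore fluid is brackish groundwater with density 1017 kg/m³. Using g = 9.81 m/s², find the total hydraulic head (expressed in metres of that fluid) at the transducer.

h ≈ 306.16 m

ψ = P/(ρg) = 917.0×1000 / (1017 × 9.81) = 91.91 m.
h = z + ψ = 214.25 + 91.91 = 306.16 m.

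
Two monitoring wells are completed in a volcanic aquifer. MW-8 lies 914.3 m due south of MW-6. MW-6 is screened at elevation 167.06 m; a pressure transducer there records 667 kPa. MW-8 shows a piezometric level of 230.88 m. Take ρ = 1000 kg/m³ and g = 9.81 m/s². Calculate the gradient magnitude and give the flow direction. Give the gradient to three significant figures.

Pressure head at MW-6: ψ = P/(ρg) = 667×1000 / (1000 × 9.81) = 67.99 m.
Total head at MW-6: h = z + ψ = 167.06 + 67.99 = 235.05 m.
Total head at MW-8: h = 230.88 m (water level in the piezometer is the total head).
Head difference: h(MW-6) − h(MW-8) = 235.05 − 230.88 = 4.17 m.
Hydraulic gradient: i = |Δh| / L = 4.17 / 914.3 = 0.00456.
Flow is from higher to lower head: from MW-6 toward MW-8, i.e. toward the south.

i ≈ 0.00456; groundwater flows toward the south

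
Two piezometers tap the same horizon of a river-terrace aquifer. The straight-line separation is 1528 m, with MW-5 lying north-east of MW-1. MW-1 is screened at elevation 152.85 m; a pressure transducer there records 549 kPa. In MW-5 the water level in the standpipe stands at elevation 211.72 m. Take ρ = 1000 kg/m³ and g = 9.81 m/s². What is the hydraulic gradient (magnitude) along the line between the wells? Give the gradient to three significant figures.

i ≈ 0.00190

Pressure head at MW-1: ψ = P/(ρg) = 549×1000 / (1000 × 9.81) = 55.96 m.
Total head at MW-1: h = z + ψ = 152.85 + 55.96 = 208.81 m.
Total head at MW-5: h = 211.72 m (water level in the piezometer is the total head).
Head difference: h(MW-1) − h(MW-5) = 208.81 − 211.72 = -2.91 m.
Hydraulic gradient: i = |Δh| / L = 2.91 / 1528 = 0.00190.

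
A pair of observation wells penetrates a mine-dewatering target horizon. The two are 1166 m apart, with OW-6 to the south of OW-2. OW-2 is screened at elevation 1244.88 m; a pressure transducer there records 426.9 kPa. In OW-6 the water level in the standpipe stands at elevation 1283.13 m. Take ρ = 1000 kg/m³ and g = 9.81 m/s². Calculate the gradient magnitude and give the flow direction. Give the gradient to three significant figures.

i ≈ 0.00452; groundwater flows toward the south

Pressure head at OW-2: ψ = P/(ρg) = 426.9×1000 / (1000 × 9.81) = 43.52 m.
Total head at OW-2: h = z + ψ = 1244.88 + 43.52 = 1288.40 m.
Total head at OW-6: h = 1283.13 m (water level in the piezometer is the total head).
Head difference: h(OW-2) − h(OW-6) = 1288.40 − 1283.13 = 5.27 m.
Hydraulic gradient: i = |Δh| / L = 5.27 / 1166 = 0.00452.
Flow is from higher to lower head: from OW-2 toward OW-6, i.e. toward the south.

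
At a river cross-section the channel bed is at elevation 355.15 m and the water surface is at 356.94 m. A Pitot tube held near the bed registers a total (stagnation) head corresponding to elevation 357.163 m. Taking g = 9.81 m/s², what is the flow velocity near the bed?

Near the bed, under hydrostatic conditions, the piezometric head (z + ψ) equals the free-surface elevation, 356.94 m.
Velocity head = total − piezometric = 357.163 − 356.94 = 0.223 m.
v = √(2g·h_v) = √(2 × 9.81 × 0.223) = 2.09 m/s.

v ≈ 2.09 m/s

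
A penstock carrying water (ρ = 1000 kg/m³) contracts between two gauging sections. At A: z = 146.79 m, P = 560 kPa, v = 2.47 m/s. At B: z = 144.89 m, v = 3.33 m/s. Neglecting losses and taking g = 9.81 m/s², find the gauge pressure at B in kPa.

P₂ ≈ 576 kPa

Pressure head at A: ψ₁ = P₁/(ρg) = 560×1000 / (1000 × 9.81) = 57.08 m.
Velocity heads: v₁²/2g = 2.47²/19.62 = 0.311 m; v₂²/2g = 3.33²/19.62 = 0.565 m.
Total head H = z₁ + ψ₁ + v₁²/2g = 146.79 + 57.08 + 0.311 = 204.18 m.
ψ₂ = H − z₂ − v₂²/2g = 204.18 − 144.89 − 0.565 = 58.73 m.
P₂ = ρgψ₂ = 1000 × 9.81 × 58.73 ≈ 576 kPa.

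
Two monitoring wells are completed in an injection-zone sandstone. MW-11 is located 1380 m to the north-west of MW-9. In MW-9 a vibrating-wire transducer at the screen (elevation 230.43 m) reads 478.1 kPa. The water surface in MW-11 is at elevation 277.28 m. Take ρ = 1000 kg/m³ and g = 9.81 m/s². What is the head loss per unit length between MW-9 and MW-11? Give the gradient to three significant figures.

Pressure head at MW-9: ψ = P/(ρg) = 478.1×1000 / (1000 × 9.81) = 48.74 m.
Total head at MW-9: h = z + ψ = 230.43 + 48.74 = 279.17 m.
Total head at MW-11: h = 277.28 m (water level in the piezometer is the total head).
Head difference: h(MW-9) − h(MW-11) = 279.17 − 277.28 = 1.89 m.
Hydraulic gradient: i = |Δh| / L = 1.89 / 1380 = 0.00137.

i ≈ 0.00137 m/m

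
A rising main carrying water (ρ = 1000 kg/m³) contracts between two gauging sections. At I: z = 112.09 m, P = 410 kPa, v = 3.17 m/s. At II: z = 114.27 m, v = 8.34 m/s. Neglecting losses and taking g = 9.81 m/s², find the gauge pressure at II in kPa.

P₂ ≈ 359 kPa

Pressure head at I: ψ₁ = P₁/(ρg) = 410×1000 / (1000 × 9.81) = 41.79 m.
Velocity heads: v₁²/2g = 3.17²/19.62 = 0.512 m; v₂²/2g = 8.34²/19.62 = 3.545 m.
Total head H = z₁ + ψ₁ + v₁²/2g = 112.09 + 41.79 + 0.512 = 154.39 m.
ψ₂ = H − z₂ − v₂²/2g = 154.39 − 114.27 − 3.545 = 36.57 m.
P₂ = ρgψ₂ = 1000 × 9.81 × 36.57 ≈ 359 kPa.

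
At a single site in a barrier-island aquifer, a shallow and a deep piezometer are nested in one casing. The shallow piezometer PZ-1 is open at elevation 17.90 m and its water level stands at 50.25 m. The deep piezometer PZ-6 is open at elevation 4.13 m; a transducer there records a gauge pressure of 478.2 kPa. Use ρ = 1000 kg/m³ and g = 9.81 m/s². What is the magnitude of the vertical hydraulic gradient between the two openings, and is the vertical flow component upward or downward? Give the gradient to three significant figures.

|i_v| ≈ 0.191; vertical flow is upward

Total head at PZ-1: h = 50.25 m (water level in the standpipe).
Pressure head at PZ-6: ψ = P/(ρg) = 478.2×1000 / (1000 × 9.81) = 48.75 m.
Total head at PZ-6: h = z + ψ = 4.13 + 48.75 = 52.88 m.
Δh = h(PZ-1) − h(PZ-6) = 50.25 − 52.88 = -2.63 m.
Vertical separation Δz = 17.90 − 4.13 = 13.77 m.
|i_v| = |Δh| / Δz = 2.63 / 13.77 = 0.191.
Head is higher in the deep piezometer, so vertical flow is upward (discharge condition).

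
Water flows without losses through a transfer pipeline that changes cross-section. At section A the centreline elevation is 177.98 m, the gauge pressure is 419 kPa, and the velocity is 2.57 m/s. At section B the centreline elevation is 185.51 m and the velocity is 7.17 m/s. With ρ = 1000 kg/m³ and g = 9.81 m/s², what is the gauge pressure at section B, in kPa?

Pressure head at A: ψ₁ = P₁/(ρg) = 419×1000 / (1000 × 9.81) = 42.71 m.
Velocity heads: v₁²/2g = 2.57²/19.62 = 0.337 m; v₂²/2g = 7.17²/19.62 = 2.620 m.
Total head H = z₁ + ψ₁ + v₁²/2g = 177.98 + 42.71 + 0.337 = 221.03 m.
ψ₂ = H − z₂ − v₂²/2g = 221.03 − 185.51 − 2.620 = 32.90 m.
P₂ = ρgψ₂ = 1000 × 9.81 × 32.90 ≈ 323 kPa.

P₂ ≈ 323 kPa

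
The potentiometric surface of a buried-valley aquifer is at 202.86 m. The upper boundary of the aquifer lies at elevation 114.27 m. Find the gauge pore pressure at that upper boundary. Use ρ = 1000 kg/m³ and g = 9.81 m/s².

P ≈ 869 kPa

Pressure head at the aquifer top: ψ = h − z = 202.86 − 114.27 = 88.59 m.
P = ρgψ = 1000 × 9.81 × 88.59 = 869068 Pa ≈ 869 kPa.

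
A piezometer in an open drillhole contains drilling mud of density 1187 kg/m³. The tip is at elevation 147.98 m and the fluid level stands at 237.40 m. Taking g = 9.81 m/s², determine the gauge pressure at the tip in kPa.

Pressure head ψ = h − z = 237.40 − 147.98 = 89.42 m.
P = ρgψ = 1187 × 9.81 × 89.42 = 1041249 Pa ≈ 1040 kPa.

P ≈ 1040 kPa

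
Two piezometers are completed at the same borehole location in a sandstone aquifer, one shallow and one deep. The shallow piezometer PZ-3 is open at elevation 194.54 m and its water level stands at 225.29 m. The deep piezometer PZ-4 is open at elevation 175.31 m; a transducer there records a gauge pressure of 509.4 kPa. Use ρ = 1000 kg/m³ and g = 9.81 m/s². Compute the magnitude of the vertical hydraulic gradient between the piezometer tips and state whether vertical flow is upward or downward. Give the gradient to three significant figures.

Total head at PZ-3: h = 225.29 m (water level in the standpipe).
Pressure head at PZ-4: ψ = P/(ρg) = 509.4×1000 / (1000 × 9.81) = 51.93 m.
Total head at PZ-4: h = z + ψ = 175.31 + 51.93 = 227.24 m.
Δh = h(PZ-3) − h(PZ-4) = 225.29 − 227.24 = -1.95 m.
Vertical separation Δz = 194.54 − 175.31 = 19.23 m.
|i_v| = |Δh| / Δz = 1.95 / 19.23 = 0.101.
Head is higher in the deep piezometer, so vertical flow is upward (discharge condition).

|i_v| ≈ 0.101; vertical flow is upward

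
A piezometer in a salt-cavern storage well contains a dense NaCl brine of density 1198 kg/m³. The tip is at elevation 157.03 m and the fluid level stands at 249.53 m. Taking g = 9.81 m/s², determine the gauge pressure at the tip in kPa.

Pressure head ψ = h − z = 249.53 − 157.03 = 92.50 m.
P = ρgψ = 1198 × 9.81 × 92.50 = 1087095 Pa ≈ 1090 kPa.

P ≈ 1090 kPa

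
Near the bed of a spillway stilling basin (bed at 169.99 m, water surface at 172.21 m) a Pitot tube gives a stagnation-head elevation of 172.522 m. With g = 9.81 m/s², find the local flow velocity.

v ≈ 2.47 m/s

Near the bed, under hydrostatic conditions, the piezometric head (z + ψ) equals the free-surface elevation, 172.21 m.
Velocity head = total − piezometric = 172.522 − 172.21 = 0.312 m.
v = √(2g·h_v) = √(2 × 9.81 × 0.312) = 2.47 m/s.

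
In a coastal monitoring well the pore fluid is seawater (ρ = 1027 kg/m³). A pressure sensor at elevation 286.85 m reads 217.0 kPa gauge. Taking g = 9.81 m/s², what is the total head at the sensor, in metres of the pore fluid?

h ≈ 308.39 m

ψ = P/(ρg) = 217.0×1000 / (1027 × 9.81) = 21.54 m.
h = z + ψ = 286.85 + 21.54 = 308.39 m.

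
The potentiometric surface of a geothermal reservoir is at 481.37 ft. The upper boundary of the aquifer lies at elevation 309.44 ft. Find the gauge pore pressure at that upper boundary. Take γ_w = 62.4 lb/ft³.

P ≈ 74.5 psi

Pressure head at the aquifer top: ψ = h − z = 481.37 − 309.44 = 171.93 ft.
P = γψ/144 = 62.4 × 171.93 / 144 = 74.5 psi.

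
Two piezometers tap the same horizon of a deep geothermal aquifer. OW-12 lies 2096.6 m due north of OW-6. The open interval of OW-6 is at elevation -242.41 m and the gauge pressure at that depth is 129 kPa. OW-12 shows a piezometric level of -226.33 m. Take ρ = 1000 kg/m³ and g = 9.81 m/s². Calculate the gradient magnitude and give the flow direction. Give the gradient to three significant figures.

Pressure head at OW-6: ψ = P/(ρg) = 129×1000 / (1000 × 9.81) = 13.15 m.
Total head at OW-6: h = z + ψ = -242.41 + 13.15 = -229.26 m.
Total head at OW-12: h = -226.33 m (water level in the piezometer is the total head).
Head difference: h(OW-6) − h(OW-12) = -229.26 − (-226.33) = -2.93 m.
Hydraulic gradient: i = |Δh| / L = 2.93 / 2096.6 = 0.00140.
Flow is from higher to lower head: from OW-12 toward OW-6, i.e. toward the south.

i ≈ 0.00140; groundwater flows toward the south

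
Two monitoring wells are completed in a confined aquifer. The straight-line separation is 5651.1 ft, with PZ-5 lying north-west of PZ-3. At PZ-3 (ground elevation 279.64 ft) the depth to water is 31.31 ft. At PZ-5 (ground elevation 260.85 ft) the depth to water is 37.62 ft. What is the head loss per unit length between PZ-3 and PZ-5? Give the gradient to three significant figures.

i ≈ 0.00444 ft/ft

Total head at PZ-3: h = 279.64 − 31.31 = 248.33 ft.
Total head at PZ-5: h = 260.85 − 37.62 = 223.23 ft.
Head difference: h(PZ-3) − h(PZ-5) = 248.33 − 223.23 = 25.10 ft.
Hydraulic gradient: i = |Δh| / L = 25.10 / 5651.1 = 0.00444.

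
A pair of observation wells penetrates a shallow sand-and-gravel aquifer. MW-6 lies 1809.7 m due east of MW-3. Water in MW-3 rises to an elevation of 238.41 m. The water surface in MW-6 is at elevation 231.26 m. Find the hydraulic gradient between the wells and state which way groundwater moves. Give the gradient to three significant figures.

i ≈ 0.00395; groundwater flows toward the east

Total head at MW-3: h = 238.41 m (water level in the piezometer is the total head).
Total head at MW-6: h = 231.26 m (water level in the piezometer is the total head).
Head difference: h(MW-3) − h(MW-6) = 238.41 − 231.26 = 7.15 m.
Hydraulic gradient: i = |Δh| / L = 7.15 / 1809.7 = 0.00395.
Flow is from higher to lower head: from MW-3 toward MW-6, i.e. toward the east.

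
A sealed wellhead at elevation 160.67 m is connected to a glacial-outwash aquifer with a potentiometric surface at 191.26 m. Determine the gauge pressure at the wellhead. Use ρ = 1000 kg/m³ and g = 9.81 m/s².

P ≈ 300 kPa

Head above the cap: Δh = 191.26 − 160.67 = 30.59 m.
P = ρgΔh = 1000 × 9.81 × 30.59 = 300088 Pa ≈ 300 kPa.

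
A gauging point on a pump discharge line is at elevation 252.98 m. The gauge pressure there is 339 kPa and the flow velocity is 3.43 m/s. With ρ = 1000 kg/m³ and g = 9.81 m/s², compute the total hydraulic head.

h ≈ 288.14 m

Pressure head ψ = P/(ρg) = 339×1000 / (1000 × 9.81) = 34.56 m.
Velocity head = v²/(2g) = 3.43² / (2 × 9.81) = 0.600 m.
h = z + ψ + v²/(2g) = 252.98 + 34.56 + 0.600 = 288.14 m.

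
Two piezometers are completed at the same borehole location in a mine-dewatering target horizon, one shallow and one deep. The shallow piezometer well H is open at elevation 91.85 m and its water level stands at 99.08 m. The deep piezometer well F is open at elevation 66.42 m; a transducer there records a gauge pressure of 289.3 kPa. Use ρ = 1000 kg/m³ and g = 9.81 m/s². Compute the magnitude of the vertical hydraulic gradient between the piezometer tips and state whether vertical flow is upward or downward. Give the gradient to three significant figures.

|i_v| ≈ 0.125; vertical flow is downward

Total head at well H: h = 99.08 m (water level in the standpipe).
Pressure head at well F: ψ = P/(ρg) = 289.3×1000 / (1000 × 9.81) = 29.49 m.
Total head at well F: h = z + ψ = 66.42 + 29.49 = 95.91 m.
Δh = h(well H) − h(well F) = 99.08 − 95.91 = 3.17 m.
Vertical separation Δz = 91.85 − 66.42 = 25.43 m.
|i_v| = |Δh| / Δz = 3.17 / 25.43 = 0.125.
Head is higher in the shallow piezometer, so vertical flow is downward (recharge condition).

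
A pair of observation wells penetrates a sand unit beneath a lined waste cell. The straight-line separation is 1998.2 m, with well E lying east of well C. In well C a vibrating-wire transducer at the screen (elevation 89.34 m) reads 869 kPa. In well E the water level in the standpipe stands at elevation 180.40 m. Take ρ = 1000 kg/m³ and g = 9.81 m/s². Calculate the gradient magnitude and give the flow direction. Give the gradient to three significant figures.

i ≈ 0.00124; groundwater flows toward the west

Pressure head at well C: ψ = P/(ρg) = 869×1000 / (1000 × 9.81) = 88.58 m.
Total head at well C: h = z + ψ = 89.34 + 88.58 = 177.92 m.
Total head at well E: h = 180.40 m (water level in the piezometer is the total head).
Head difference: h(well C) − h(well E) = 177.92 − 180.40 = -2.48 m.
Hydraulic gradient: i = |Δh| / L = 2.48 / 1998.2 = 0.00124.
Flow is from higher to lower head: from well E toward well C, i.e. toward the west.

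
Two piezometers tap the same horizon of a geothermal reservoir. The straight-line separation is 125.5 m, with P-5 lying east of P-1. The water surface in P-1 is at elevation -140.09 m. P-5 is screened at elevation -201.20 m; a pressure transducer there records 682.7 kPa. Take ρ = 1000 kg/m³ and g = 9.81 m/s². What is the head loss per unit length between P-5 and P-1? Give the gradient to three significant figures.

Total head at P-1: h = -140.09 m (water level in the piezometer is the total head).
Pressure head at P-5: ψ = P/(ρg) = 682.7×1000 / (1000 × 9.81) = 69.59 m.
Total head at P-5: h = z + ψ = -201.20 + 69.59 = -131.61 m.
Head difference: h(P-1) − h(P-5) = -140.09 − (-131.61) = -8.48 m.
Hydraulic gradient: i = |Δh| / L = 8.48 / 125.5 = 0.0676.

i ≈ 0.0676 m/m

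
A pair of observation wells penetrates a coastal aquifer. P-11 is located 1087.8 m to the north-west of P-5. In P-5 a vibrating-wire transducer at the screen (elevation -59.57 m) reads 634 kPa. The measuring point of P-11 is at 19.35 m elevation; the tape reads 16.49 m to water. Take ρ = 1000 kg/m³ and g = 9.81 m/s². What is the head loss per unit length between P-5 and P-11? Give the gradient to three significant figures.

i ≈ 0.00202 m/m

Pressure head at P-5: ψ = P/(ρg) = 634×1000 / (1000 × 9.81) = 64.63 m.
Total head at P-5: h = z + ψ = -59.57 + 64.63 = 5.06 m.
Total head at P-11: h = 19.35 − 16.49 = 2.86 m.
Head difference: h(P-5) − h(P-11) = 5.06 − 2.86 = 2.20 m.
Hydraulic gradient: i = |Δh| / L = 2.20 / 1087.8 = 0.00202.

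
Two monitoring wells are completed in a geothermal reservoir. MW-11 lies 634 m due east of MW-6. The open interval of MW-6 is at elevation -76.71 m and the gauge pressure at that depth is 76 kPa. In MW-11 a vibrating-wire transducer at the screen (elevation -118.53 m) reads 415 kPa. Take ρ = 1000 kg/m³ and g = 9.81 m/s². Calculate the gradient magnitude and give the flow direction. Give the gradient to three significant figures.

i ≈ 0.0115; groundwater flows toward the east

Pressure head at MW-6: ψ = P/(ρg) = 76×1000 / (1000 × 9.81) = 7.75 m.
Total head at MW-6: h = z + ψ = -76.71 + 7.75 = -68.96 m.
Pressure head at MW-11: ψ = P/(ρg) = 415×1000 / (1000 × 9.81) = 42.30 m.
Total head at MW-11: h = z + ψ = -118.53 + 42.30 = -76.23 m.
Head difference: h(MW-6) − h(MW-11) = -68.96 − (-76.23) = 7.27 m.
Hydraulic gradient: i = |Δh| / L = 7.27 / 634 = 0.0115.
Flow is from higher to lower head: from MW-6 toward MW-11, i.e. toward the east.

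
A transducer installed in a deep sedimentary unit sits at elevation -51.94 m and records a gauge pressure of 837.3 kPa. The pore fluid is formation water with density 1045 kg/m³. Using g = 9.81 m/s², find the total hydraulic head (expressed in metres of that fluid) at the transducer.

h ≈ 29.74 m

ψ = P/(ρg) = 837.3×1000 / (1045 × 9.81) = 81.68 m.
h = z + ψ = -51.94 + 81.68 = 29.74 m.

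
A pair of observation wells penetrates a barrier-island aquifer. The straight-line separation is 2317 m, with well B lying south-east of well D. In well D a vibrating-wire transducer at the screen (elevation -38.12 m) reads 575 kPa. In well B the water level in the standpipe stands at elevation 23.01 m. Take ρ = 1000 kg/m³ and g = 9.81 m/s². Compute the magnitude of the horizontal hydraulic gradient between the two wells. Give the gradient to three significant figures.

i ≈ 0.00109

Pressure head at well D: ψ = P/(ρg) = 575×1000 / (1000 × 9.81) = 58.61 m.
Total head at well D: h = z + ψ = -38.12 + 58.61 = 20.49 m.
Total head at well B: h = 23.01 m (water level in the piezometer is the total head).
Head difference: h(well D) − h(well B) = 20.49 − 23.01 = -2.52 m.
Hydraulic gradient: i = |Δh| / L = 2.52 / 2317 = 0.00109.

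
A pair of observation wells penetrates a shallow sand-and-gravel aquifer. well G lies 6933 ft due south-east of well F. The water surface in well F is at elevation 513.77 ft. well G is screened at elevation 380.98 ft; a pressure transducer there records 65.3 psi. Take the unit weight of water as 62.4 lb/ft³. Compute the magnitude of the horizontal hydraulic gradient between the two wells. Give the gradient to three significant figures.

i ≈ 0.00258

Total head at well F: h = 513.77 ft (water level in the piezometer is the total head).
Pressure head at well G: ψ = 144·P/γ = 144 × 65.3 / 62.4 = 150.69 ft.
Total head at well G: h = z + ψ = 380.98 + 150.69 = 531.67 ft.
Head difference: h(well F) − h(well G) = 513.77 − 531.67 = -17.90 ft.
Hydraulic gradient: i = |Δh| / L = 17.90 / 6933 = 0.00258.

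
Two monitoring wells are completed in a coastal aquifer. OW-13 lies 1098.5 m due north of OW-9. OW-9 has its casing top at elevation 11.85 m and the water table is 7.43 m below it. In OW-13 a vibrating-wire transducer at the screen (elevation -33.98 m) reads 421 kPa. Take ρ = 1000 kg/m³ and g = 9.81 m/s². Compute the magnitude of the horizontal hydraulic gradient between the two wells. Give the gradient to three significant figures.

Total head at OW-9: h = 11.85 − 7.43 = 4.42 m.
Pressure head at OW-13: ψ = P/(ρg) = 421×1000 / (1000 × 9.81) = 42.92 m.
Total head at OW-13: h = z + ψ = -33.98 + 42.92 = 8.94 m.
Head difference: h(OW-9) − h(OW-13) = 4.42 − 8.94 = -4.52 m.
Hydraulic gradient: i = |Δh| / L = 4.52 / 1098.5 = 0.00411.

i ≈ 0.00411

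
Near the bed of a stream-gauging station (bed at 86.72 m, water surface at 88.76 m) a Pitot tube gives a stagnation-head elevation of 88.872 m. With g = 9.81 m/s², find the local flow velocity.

Near the bed, under hydrostatic conditions, the piezometric head (z + ψ) equals the free-surface elevation, 88.76 m.
Velocity head = total − piezometric = 88.872 − 88.76 = 0.112 m.
v = √(2g·h_v) = √(2 × 9.81 × 0.112) = 1.48 m/s.

v ≈ 1.48 m/s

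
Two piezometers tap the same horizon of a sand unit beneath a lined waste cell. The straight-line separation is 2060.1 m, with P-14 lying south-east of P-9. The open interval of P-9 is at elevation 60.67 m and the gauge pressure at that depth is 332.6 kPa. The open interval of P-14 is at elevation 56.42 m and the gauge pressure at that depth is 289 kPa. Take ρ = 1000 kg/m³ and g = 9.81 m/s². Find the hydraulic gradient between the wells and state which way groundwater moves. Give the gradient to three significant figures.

i ≈ 0.00422; groundwater flows toward the south-east

Pressure head at P-9: ψ = P/(ρg) = 332.6×1000 / (1000 × 9.81) = 33.90 m.
Total head at P-9: h = z + ψ = 60.67 + 33.90 = 94.57 m.
Pressure head at P-14: ψ = P/(ρg) = 289×1000 / (1000 × 9.81) = 29.46 m.
Total head at P-14: h = z + ψ = 56.42 + 29.46 = 85.88 m.
Head difference: h(P-9) − h(P-14) = 94.57 − 85.88 = 8.69 m.
Hydraulic gradient: i = |Δh| / L = 8.69 / 2060.1 = 0.00422.
Flow is from higher to lower head: from P-9 toward P-14, i.e. toward the south-east.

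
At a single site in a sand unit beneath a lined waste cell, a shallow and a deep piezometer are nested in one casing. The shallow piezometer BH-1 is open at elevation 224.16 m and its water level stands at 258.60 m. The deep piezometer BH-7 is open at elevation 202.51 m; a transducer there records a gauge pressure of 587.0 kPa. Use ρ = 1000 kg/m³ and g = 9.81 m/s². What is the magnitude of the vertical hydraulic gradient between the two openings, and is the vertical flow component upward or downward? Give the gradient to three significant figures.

Total head at BH-1: h = 258.60 m (water level in the standpipe).
Pressure head at BH-7: ψ = P/(ρg) = 587.0×1000 / (1000 × 9.81) = 59.84 m.
Total head at BH-7: h = z + ψ = 202.51 + 59.84 = 262.35 m.
Δh = h(BH-1) − h(BH-7) = 258.60 − 262.35 = -3.75 m.
Vertical separation Δz = 224.16 − 202.51 = 21.65 m.
|i_v| = |Δh| / Δz = 3.75 / 21.65 = 0.173.
Head is higher in the deep piezometer, so vertical flow is upward (discharge condition).

|i_v| ≈ 0.173; vertical flow is upward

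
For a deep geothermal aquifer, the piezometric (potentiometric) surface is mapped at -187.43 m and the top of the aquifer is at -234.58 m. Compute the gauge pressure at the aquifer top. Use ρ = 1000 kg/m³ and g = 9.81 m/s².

Pressure head at the aquifer top: ψ = h − z = -187.43 − (-234.58) = 47.15 m.
P = ρgψ = 1000 × 9.81 × 47.15 = 462542 Pa ≈ 463 kPa.

P ≈ 463 kPa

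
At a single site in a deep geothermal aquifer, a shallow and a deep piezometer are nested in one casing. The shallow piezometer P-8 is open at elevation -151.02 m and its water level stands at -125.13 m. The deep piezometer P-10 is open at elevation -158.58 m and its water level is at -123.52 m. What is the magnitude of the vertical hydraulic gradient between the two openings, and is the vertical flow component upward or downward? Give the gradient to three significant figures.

|i_v| ≈ 0.213; vertical flow is upward

Total head at P-8: h = -125.13 m (water level in the standpipe).
Total head at P-10: h = -123.52 m.
Δh = h(P-8) − h(P-10) = -125.13 − (-123.52) = -1.61 m.
Vertical separation Δz = -151.02 − (-158.58) = 7.56 m.
|i_v| = |Δh| / Δz = 1.61 / 7.56 = 0.213.
Head is higher in the deep piezometer, so vertical flow is upward (discharge condition).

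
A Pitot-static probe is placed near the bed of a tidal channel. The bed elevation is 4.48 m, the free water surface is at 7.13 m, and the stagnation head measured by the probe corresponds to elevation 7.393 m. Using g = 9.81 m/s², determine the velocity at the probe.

Near the bed, under hydrostatic conditions, the piezometric head (z + ψ) equals the free-surface elevation, 7.13 m.
Velocity head = total − piezometric = 7.393 − 7.13 = 0.263 m.
v = √(2g·h_v) = √(2 × 9.81 × 0.263) = 2.27 m/s.

v ≈ 2.27 m/s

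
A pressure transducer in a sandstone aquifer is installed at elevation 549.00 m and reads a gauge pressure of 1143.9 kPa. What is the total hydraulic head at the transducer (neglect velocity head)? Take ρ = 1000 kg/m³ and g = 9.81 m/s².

h ≈ 665.61 m

ψ = P/(ρg) = 1143.9×1000 / (1000 × 9.81) = 116.61 m.
h = z + ψ = 549.00 + 116.61 = 665.61 m.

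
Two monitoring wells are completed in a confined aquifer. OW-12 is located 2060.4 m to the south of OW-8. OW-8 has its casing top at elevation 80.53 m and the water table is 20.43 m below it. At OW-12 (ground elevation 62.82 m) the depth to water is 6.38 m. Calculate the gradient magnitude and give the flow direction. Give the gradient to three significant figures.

i ≈ 0.00178; groundwater flows toward the south

Total head at OW-8: h = 80.53 − 20.43 = 60.10 m.
Total head at OW-12: h = 62.82 − 6.38 = 56.44 m.
Head difference: h(OW-8) − h(OW-12) = 60.10 − 56.44 = 3.66 m.
Hydraulic gradient: i = |Δh| / L = 3.66 / 2060.4 = 0.00178.
Flow is from higher to lower head: from OW-8 toward OW-12, i.e. toward the south.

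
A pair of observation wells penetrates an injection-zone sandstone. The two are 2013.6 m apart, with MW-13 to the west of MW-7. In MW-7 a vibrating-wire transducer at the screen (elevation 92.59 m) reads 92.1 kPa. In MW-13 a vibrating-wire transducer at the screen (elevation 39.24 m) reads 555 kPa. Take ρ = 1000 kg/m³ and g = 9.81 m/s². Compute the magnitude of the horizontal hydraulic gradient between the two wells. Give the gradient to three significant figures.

Pressure head at MW-7: ψ = P/(ρg) = 92.1×1000 / (1000 × 9.81) = 9.39 m.
Total head at MW-7: h = z + ψ = 92.59 + 9.39 = 101.98 m.
Pressure head at MW-13: ψ = P/(ρg) = 555×1000 / (1000 × 9.81) = 56.57 m.
Total head at MW-13: h = z + ψ = 39.24 + 56.57 = 95.81 m.
Head difference: h(MW-7) − h(MW-13) = 101.98 − 95.81 = 6.17 m.
Hydraulic gradient: i = |Δh| / L = 6.17 / 2013.6 = 0.00306.

i ≈ 0.00306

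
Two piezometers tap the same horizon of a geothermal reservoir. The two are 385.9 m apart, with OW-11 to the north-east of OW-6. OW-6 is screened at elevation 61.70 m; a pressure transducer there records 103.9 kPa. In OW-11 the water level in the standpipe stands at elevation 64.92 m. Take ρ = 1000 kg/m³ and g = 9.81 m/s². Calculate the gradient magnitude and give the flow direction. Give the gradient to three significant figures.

Pressure head at OW-6: ψ = P/(ρg) = 103.9×1000 / (1000 × 9.81) = 10.59 m.
Total head at OW-6: h = z + ψ = 61.70 + 10.59 = 72.29 m.
Total head at OW-11: h = 64.92 m (water level in the piezometer is the total head).
Head difference: h(OW-6) − h(OW-11) = 72.29 − 64.92 = 7.37 m.
Hydraulic gradient: i = |Δh| / L = 7.37 / 385.9 = 0.0191.
Flow is from higher to lower head: from OW-6 toward OW-11, i.e. toward the north-east.

i ≈ 0.0191; groundwater flows toward the north-east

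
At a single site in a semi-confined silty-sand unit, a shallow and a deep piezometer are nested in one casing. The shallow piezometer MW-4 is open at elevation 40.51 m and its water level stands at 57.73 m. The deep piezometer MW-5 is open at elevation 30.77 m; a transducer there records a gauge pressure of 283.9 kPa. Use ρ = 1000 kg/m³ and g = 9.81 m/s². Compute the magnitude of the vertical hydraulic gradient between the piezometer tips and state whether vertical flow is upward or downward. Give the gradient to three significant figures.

|i_v| ≈ 0.203; vertical flow is upward

Total head at MW-4: h = 57.73 m (water level in the standpipe).
Pressure head at MW-5: ψ = P/(ρg) = 283.9×1000 / (1000 × 9.81) = 28.94 m.
Total head at MW-5: h = z + ψ = 30.77 + 28.94 = 59.71 m.
Δh = h(MW-4) − h(MW-5) = 57.73 − 59.71 = -1.98 m.
Vertical separation Δz = 40.51 − 30.77 = 9.74 m.
|i_v| = |Δh| / Δz = 1.98 / 9.74 = 0.203.
Head is higher in the deep piezometer, so vertical flow is upward (discharge condition).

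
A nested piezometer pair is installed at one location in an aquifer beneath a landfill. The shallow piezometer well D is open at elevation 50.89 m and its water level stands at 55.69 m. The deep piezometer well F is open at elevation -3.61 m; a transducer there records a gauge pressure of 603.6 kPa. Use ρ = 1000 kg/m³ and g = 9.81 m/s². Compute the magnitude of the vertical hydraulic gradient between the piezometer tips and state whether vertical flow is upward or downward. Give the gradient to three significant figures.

|i_v| ≈ 0.0409; vertical flow is upward

Total head at well D: h = 55.69 m (water level in the standpipe).
Pressure head at well F: ψ = P/(ρg) = 603.6×1000 / (1000 × 9.81) = 61.53 m.
Total head at well F: h = z + ψ = -3.61 + 61.53 = 57.92 m.
Δh = h(well D) − h(well F) = 55.69 − 57.92 = -2.23 m.
Vertical separation Δz = 50.89 − (-3.61) = 54.50 m.
|i_v| = |Δh| / Δz = 2.23 / 54.50 = 0.0409.
Head is higher in the deep piezometer, so vertical flow is upward (discharge condition).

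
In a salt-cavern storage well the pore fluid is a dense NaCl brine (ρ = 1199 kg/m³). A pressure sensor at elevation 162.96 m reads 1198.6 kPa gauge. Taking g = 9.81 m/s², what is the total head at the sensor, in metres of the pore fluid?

h ≈ 264.86 m

ψ = P/(ρg) = 1198.6×1000 / (1199 × 9.81) = 101.90 m.
h = z + ψ = 162.96 + 101.90 = 264.86 m.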